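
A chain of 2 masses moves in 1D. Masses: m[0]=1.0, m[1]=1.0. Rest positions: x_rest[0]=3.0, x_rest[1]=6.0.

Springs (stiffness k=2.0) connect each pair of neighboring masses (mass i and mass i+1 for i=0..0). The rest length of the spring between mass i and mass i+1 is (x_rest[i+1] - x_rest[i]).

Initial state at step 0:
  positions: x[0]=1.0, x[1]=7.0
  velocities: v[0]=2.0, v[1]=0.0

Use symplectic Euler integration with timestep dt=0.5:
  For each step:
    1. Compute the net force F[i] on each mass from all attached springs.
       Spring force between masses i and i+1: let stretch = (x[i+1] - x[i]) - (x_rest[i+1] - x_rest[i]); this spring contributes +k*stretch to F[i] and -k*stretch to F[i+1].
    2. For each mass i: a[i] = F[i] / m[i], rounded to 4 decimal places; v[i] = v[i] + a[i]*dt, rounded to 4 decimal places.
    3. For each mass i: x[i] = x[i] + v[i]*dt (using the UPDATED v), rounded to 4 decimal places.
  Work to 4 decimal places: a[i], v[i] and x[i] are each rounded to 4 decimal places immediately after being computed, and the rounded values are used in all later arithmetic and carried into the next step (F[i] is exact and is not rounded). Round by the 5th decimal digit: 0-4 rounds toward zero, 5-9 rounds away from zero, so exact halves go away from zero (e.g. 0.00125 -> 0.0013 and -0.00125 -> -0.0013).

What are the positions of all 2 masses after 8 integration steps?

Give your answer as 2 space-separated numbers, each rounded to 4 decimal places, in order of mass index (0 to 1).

Answer: 8.5000 7.5000

Derivation:
Step 0: x=[1.0000 7.0000] v=[2.0000 0.0000]
Step 1: x=[3.5000 5.5000] v=[5.0000 -3.0000]
Step 2: x=[5.5000 4.5000] v=[4.0000 -2.0000]
Step 3: x=[5.5000 5.5000] v=[0.0000 2.0000]
Step 4: x=[4.0000 8.0000] v=[-3.0000 5.0000]
Step 5: x=[3.0000 10.0000] v=[-2.0000 4.0000]
Step 6: x=[4.0000 10.0000] v=[2.0000 0.0000]
Step 7: x=[6.5000 8.5000] v=[5.0000 -3.0000]
Step 8: x=[8.5000 7.5000] v=[4.0000 -2.0000]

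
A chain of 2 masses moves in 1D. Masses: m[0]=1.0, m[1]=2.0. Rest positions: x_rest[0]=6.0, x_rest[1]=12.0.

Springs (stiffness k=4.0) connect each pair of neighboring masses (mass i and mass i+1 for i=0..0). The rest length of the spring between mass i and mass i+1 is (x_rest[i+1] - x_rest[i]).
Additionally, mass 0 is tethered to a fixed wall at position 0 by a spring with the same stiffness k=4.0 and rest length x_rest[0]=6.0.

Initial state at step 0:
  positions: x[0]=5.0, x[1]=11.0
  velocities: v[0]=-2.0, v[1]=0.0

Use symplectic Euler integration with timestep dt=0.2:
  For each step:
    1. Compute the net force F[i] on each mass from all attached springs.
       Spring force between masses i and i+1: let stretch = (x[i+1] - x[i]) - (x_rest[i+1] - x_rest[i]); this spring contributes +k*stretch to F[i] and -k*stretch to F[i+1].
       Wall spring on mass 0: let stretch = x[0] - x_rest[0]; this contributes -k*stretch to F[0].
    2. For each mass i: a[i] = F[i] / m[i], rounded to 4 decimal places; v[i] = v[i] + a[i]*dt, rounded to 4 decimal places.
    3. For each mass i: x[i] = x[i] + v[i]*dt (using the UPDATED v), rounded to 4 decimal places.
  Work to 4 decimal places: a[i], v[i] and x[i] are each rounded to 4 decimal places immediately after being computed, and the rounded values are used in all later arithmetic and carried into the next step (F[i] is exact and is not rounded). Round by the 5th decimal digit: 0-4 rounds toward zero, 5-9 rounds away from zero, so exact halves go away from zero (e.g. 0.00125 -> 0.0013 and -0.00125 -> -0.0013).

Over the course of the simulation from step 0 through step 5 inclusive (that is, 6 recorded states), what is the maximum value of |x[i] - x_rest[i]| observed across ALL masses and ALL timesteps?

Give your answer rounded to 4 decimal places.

Step 0: x=[5.0000 11.0000] v=[-2.0000 0.0000]
Step 1: x=[4.7600 11.0000] v=[-1.2000 0.0000]
Step 2: x=[4.7568 10.9808] v=[-0.0160 -0.0960]
Step 3: x=[4.9884 10.9437] v=[1.1578 -0.1856]
Step 4: x=[5.3747 10.9102] v=[1.9313 -0.1677]
Step 5: x=[5.7867 10.9138] v=[2.0599 0.0181]
Max displacement = 1.2432

Answer: 1.2432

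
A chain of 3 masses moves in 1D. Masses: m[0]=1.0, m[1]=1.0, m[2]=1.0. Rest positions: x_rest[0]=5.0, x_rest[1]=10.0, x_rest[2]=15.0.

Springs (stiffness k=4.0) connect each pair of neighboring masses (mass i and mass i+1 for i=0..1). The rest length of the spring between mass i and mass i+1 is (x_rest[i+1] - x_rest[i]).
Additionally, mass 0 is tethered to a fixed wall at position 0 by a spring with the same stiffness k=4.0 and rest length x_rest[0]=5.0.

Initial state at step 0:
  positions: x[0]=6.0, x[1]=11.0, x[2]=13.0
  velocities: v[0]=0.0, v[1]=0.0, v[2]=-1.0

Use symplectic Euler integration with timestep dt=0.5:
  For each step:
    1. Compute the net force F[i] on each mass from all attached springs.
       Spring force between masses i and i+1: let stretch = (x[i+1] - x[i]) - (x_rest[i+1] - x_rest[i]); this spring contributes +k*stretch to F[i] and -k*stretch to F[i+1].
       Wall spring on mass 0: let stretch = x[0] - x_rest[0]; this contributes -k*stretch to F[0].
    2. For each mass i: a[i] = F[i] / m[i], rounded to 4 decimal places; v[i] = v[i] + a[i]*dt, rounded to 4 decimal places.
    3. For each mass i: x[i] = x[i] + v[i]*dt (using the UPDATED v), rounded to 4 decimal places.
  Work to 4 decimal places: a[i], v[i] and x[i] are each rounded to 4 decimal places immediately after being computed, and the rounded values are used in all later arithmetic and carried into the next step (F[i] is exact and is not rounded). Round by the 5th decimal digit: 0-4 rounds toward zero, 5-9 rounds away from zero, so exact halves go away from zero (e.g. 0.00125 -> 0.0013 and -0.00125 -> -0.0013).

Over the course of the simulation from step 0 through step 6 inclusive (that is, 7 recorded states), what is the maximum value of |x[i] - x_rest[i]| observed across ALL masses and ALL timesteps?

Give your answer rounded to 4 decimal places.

Answer: 3.0000

Derivation:
Step 0: x=[6.0000 11.0000 13.0000] v=[0.0000 0.0000 -1.0000]
Step 1: x=[5.0000 8.0000 15.5000] v=[-2.0000 -6.0000 5.0000]
Step 2: x=[2.0000 9.5000 15.5000] v=[-6.0000 3.0000 0.0000]
Step 3: x=[4.5000 9.5000 14.5000] v=[5.0000 0.0000 -2.0000]
Step 4: x=[7.5000 9.5000 13.5000] v=[6.0000 0.0000 -2.0000]
Step 5: x=[5.0000 11.5000 13.5000] v=[-5.0000 4.0000 0.0000]
Step 6: x=[4.0000 9.0000 16.5000] v=[-2.0000 -5.0000 6.0000]
Max displacement = 3.0000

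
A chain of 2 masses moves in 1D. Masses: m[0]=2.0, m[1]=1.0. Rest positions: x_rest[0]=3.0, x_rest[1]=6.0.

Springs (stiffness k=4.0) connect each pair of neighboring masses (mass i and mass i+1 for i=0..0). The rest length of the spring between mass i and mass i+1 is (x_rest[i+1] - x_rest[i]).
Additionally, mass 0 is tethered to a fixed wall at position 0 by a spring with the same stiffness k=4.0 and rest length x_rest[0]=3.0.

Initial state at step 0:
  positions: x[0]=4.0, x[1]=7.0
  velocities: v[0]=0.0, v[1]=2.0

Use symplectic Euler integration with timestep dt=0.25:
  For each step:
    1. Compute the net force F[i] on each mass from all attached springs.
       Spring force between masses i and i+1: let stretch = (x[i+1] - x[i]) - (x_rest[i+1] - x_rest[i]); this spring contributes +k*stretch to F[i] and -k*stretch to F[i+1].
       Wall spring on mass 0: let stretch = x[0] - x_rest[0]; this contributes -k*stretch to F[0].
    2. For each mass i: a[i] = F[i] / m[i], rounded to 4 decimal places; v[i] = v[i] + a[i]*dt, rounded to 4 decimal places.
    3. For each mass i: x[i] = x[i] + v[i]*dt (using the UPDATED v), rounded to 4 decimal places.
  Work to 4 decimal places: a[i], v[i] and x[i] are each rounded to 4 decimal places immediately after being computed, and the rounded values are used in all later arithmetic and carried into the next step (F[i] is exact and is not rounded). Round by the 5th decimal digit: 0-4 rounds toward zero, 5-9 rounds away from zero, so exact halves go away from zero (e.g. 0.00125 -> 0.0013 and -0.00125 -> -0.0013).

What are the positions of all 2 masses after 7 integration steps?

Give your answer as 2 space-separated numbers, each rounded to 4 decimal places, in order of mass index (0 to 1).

Answer: 3.5663 5.8716

Derivation:
Step 0: x=[4.0000 7.0000] v=[0.0000 2.0000]
Step 1: x=[3.8750 7.5000] v=[-0.5000 2.0000]
Step 2: x=[3.7188 7.8438] v=[-0.6250 1.3750]
Step 3: x=[3.6133 7.9063] v=[-0.4219 0.2500]
Step 4: x=[3.5928 7.6456] v=[-0.0821 -1.0430]
Step 5: x=[3.6298 7.1217] v=[0.1479 -2.0958]
Step 6: x=[3.6496 6.4748] v=[0.0790 -2.5877]
Step 7: x=[3.5663 5.8716] v=[-0.3332 -2.4129]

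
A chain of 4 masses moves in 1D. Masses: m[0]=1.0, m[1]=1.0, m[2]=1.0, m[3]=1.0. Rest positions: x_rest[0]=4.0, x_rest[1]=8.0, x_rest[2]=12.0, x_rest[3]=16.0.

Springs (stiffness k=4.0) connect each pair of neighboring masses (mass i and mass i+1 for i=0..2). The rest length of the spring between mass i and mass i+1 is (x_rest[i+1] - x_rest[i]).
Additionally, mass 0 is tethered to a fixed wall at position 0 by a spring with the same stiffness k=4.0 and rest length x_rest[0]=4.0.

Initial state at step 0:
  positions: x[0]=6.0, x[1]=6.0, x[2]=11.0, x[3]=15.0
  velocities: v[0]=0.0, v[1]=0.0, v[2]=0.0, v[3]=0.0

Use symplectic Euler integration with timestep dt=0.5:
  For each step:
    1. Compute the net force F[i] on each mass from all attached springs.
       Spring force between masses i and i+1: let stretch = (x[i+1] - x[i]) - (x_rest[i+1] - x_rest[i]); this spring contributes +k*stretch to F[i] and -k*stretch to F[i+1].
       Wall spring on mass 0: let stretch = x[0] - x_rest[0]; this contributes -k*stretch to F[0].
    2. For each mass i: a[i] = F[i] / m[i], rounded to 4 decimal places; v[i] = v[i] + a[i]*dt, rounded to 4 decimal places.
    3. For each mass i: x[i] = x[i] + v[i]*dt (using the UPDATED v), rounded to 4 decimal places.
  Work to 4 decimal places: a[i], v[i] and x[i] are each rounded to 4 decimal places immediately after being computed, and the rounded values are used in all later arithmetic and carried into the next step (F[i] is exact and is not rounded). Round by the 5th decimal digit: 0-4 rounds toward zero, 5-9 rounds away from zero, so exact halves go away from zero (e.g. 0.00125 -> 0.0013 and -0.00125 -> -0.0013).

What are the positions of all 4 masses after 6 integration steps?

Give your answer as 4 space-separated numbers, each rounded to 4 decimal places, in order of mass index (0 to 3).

Answer: 3.0000 12.0000 9.0000 18.0000

Derivation:
Step 0: x=[6.0000 6.0000 11.0000 15.0000] v=[0.0000 0.0000 0.0000 0.0000]
Step 1: x=[0.0000 11.0000 10.0000 15.0000] v=[-12.0000 10.0000 -2.0000 0.0000]
Step 2: x=[5.0000 4.0000 15.0000 14.0000] v=[10.0000 -14.0000 10.0000 -2.0000]
Step 3: x=[4.0000 9.0000 8.0000 18.0000] v=[-2.0000 10.0000 -14.0000 8.0000]
Step 4: x=[4.0000 8.0000 12.0000 16.0000] v=[0.0000 -2.0000 8.0000 -4.0000]
Step 5: x=[4.0000 7.0000 16.0000 14.0000] v=[0.0000 -2.0000 8.0000 -4.0000]
Step 6: x=[3.0000 12.0000 9.0000 18.0000] v=[-2.0000 10.0000 -14.0000 8.0000]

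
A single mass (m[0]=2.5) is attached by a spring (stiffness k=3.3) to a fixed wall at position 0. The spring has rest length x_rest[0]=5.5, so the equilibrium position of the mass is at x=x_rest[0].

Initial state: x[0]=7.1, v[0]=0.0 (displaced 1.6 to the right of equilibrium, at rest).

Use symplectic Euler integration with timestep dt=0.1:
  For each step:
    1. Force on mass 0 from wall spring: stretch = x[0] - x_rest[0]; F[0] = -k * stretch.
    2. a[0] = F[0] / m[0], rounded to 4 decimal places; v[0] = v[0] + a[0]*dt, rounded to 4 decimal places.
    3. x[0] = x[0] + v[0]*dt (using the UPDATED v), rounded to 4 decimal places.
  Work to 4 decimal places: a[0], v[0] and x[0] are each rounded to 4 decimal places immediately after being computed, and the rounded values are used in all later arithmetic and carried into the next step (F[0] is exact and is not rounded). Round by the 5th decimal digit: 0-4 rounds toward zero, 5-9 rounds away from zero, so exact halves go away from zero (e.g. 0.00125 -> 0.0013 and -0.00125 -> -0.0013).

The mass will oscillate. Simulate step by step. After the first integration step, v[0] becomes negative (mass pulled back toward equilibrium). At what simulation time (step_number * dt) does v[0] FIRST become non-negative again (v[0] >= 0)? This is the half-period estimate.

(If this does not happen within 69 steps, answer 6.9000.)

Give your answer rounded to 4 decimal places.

Step 0: x=[7.1000] v=[0.0000]
Step 1: x=[7.0789] v=[-0.2112]
Step 2: x=[7.0369] v=[-0.4196]
Step 3: x=[6.9747] v=[-0.6225]
Step 4: x=[6.8930] v=[-0.8172]
Step 5: x=[6.7929] v=[-1.0011]
Step 6: x=[6.6757] v=[-1.1718]
Step 7: x=[6.5430] v=[-1.3270]
Step 8: x=[6.3965] v=[-1.4647]
Step 9: x=[6.2382] v=[-1.5830]
Step 10: x=[6.0702] v=[-1.6804]
Step 11: x=[5.8946] v=[-1.7557]
Step 12: x=[5.7138] v=[-1.8078]
Step 13: x=[5.5302] v=[-1.8360]
Step 14: x=[5.3462] v=[-1.8400]
Step 15: x=[5.1642] v=[-1.8197]
Step 16: x=[4.9867] v=[-1.7754]
Step 17: x=[4.8159] v=[-1.7076]
Step 18: x=[4.6542] v=[-1.6173]
Step 19: x=[4.5036] v=[-1.5057]
Step 20: x=[4.3662] v=[-1.3742]
Step 21: x=[4.2438] v=[-1.2245]
Step 22: x=[4.1379] v=[-1.0587]
Step 23: x=[4.0500] v=[-0.8789]
Step 24: x=[3.9813] v=[-0.6875]
Step 25: x=[3.9326] v=[-0.4870]
Step 26: x=[3.9046] v=[-0.2801]
Step 27: x=[3.8977] v=[-0.0695]
Step 28: x=[3.9119] v=[0.1420]
First v>=0 after going negative at step 28, time=2.8000

Answer: 2.8000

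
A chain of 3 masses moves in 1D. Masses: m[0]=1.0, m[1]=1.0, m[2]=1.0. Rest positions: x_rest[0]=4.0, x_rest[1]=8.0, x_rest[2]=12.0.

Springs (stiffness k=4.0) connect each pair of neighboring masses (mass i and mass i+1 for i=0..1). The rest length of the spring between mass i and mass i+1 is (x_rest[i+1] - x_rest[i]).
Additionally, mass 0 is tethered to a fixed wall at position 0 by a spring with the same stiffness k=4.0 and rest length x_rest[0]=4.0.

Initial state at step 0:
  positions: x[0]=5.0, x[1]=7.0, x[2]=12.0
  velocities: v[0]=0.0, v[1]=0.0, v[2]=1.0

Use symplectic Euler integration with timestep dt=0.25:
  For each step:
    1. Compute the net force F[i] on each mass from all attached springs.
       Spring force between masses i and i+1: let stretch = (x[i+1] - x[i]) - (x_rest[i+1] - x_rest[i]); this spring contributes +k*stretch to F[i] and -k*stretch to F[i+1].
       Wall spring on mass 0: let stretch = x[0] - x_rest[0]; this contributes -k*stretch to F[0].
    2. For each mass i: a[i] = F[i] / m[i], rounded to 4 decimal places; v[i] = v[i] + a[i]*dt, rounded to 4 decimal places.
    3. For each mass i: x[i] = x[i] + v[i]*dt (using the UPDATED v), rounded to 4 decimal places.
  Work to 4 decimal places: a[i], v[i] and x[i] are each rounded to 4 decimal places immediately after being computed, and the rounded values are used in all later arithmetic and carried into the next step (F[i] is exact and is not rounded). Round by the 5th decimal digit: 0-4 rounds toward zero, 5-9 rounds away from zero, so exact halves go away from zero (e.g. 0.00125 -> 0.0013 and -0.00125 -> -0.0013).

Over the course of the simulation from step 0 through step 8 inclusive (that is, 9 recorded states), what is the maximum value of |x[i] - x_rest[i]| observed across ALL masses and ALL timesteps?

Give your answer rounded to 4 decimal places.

Step 0: x=[5.0000 7.0000 12.0000] v=[0.0000 0.0000 1.0000]
Step 1: x=[4.2500 7.7500 12.0000] v=[-3.0000 3.0000 0.0000]
Step 2: x=[3.3125 8.6875 11.9375] v=[-3.7500 3.7500 -0.2500]
Step 3: x=[2.8906 9.0938 12.0625] v=[-1.6875 1.6250 0.5000]
Step 4: x=[3.2969 8.6914 12.4453] v=[1.6251 -1.6095 1.5313]
Step 5: x=[4.2276 7.8789 12.8897] v=[3.7227 -3.2501 1.7774]
Step 6: x=[5.0142 7.4063 13.0814] v=[3.1464 -1.8906 0.7666]
Step 7: x=[5.1453 7.7544 12.8543] v=[0.5243 1.3924 -0.9085]
Step 8: x=[4.6423 8.7252 12.3522] v=[-2.0119 3.8832 -2.0084]
Max displacement = 1.1453

Answer: 1.1453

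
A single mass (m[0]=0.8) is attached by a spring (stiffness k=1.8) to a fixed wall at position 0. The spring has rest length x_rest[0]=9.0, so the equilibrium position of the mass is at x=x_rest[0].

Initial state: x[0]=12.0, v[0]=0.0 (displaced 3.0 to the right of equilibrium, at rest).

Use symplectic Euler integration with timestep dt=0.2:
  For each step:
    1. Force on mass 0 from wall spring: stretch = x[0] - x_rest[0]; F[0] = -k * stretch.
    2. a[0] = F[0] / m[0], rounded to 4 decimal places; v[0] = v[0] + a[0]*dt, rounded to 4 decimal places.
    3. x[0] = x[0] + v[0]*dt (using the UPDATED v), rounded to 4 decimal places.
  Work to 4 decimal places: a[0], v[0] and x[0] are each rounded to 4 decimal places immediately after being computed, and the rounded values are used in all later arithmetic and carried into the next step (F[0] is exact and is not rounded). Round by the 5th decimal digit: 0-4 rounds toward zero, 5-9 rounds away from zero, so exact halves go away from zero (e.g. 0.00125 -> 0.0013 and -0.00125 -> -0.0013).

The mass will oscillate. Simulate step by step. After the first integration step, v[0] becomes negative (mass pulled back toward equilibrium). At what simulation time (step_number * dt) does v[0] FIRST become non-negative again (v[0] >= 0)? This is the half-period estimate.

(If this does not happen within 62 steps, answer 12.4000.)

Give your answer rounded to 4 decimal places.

Answer: 2.2000

Derivation:
Step 0: x=[12.0000] v=[0.0000]
Step 1: x=[11.7300] v=[-1.3500]
Step 2: x=[11.2143] v=[-2.5785]
Step 3: x=[10.4993] v=[-3.5749]
Step 4: x=[9.6494] v=[-4.2496]
Step 5: x=[8.7410] v=[-4.5418]
Step 6: x=[7.8560] v=[-4.4252]
Step 7: x=[7.0739] v=[-3.9104]
Step 8: x=[6.4652] v=[-3.0437]
Step 9: x=[6.0846] v=[-1.9030]
Step 10: x=[5.9664] v=[-0.5911]
Step 11: x=[6.1212] v=[0.7740]
First v>=0 after going negative at step 11, time=2.2000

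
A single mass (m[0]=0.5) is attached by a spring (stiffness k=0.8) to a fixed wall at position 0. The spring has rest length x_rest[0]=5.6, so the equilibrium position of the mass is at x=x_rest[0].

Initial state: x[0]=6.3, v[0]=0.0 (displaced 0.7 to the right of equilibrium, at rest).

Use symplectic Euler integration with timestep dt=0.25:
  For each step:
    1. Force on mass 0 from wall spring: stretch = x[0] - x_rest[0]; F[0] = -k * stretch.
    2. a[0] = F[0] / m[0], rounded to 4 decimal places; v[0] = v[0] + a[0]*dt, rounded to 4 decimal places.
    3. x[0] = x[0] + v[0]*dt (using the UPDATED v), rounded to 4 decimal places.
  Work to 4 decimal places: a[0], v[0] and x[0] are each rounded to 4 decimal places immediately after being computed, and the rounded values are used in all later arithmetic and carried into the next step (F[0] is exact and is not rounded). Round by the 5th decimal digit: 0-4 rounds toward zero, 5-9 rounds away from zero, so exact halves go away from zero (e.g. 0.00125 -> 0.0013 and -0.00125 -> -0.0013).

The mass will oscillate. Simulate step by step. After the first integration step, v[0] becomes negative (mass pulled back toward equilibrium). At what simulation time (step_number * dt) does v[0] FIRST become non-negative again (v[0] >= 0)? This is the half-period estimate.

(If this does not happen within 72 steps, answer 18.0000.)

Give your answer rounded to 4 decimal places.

Answer: 2.5000

Derivation:
Step 0: x=[6.3000] v=[0.0000]
Step 1: x=[6.2300] v=[-0.2800]
Step 2: x=[6.0970] v=[-0.5320]
Step 3: x=[5.9143] v=[-0.7308]
Step 4: x=[5.7002] v=[-0.8565]
Step 5: x=[5.4761] v=[-0.8966]
Step 6: x=[5.2643] v=[-0.8471]
Step 7: x=[5.0861] v=[-0.7128]
Step 8: x=[4.9593] v=[-0.5073]
Step 9: x=[4.8966] v=[-0.2510]
Step 10: x=[4.9042] v=[0.0304]
First v>=0 after going negative at step 10, time=2.5000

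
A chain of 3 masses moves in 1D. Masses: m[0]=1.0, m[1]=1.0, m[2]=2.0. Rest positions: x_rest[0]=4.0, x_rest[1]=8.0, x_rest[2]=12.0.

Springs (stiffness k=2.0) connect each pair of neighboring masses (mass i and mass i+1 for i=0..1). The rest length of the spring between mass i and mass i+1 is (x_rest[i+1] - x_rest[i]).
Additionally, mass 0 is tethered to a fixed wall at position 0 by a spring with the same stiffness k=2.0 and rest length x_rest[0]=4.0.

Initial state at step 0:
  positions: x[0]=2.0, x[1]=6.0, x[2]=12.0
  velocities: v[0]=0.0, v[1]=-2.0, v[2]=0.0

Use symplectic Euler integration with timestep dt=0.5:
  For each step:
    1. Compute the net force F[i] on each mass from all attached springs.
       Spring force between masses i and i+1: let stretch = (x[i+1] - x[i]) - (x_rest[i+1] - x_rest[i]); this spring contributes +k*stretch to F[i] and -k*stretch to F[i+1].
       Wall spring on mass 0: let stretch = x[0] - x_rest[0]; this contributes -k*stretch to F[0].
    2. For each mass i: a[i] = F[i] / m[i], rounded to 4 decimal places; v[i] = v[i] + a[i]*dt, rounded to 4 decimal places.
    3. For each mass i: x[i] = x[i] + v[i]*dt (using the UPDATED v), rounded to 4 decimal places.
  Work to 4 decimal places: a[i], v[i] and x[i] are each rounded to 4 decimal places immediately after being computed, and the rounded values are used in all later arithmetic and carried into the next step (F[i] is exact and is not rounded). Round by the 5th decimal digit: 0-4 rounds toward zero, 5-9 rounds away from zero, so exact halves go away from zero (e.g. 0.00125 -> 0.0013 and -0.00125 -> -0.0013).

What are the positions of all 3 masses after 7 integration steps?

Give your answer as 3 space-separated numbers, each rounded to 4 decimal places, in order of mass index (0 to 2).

Answer: 1.9614 6.2943 11.9422

Derivation:
Step 0: x=[2.0000 6.0000 12.0000] v=[0.0000 -2.0000 0.0000]
Step 1: x=[3.0000 6.0000 11.5000] v=[2.0000 0.0000 -1.0000]
Step 2: x=[4.0000 7.2500 10.6250] v=[2.0000 2.5000 -1.7500]
Step 3: x=[4.6250 8.5625 9.9063] v=[1.2500 2.6250 -1.4375]
Step 4: x=[4.9063 8.5782 9.8516] v=[0.5625 0.0313 -0.1094]
Step 5: x=[4.5704 7.3946 10.4786] v=[-0.6719 -2.3672 1.2539]
Step 6: x=[3.3614 6.3409 11.3346] v=[-2.4181 -2.1074 1.7119]
Step 7: x=[1.9614 6.2943 11.9422] v=[-2.8000 -0.0932 1.2151]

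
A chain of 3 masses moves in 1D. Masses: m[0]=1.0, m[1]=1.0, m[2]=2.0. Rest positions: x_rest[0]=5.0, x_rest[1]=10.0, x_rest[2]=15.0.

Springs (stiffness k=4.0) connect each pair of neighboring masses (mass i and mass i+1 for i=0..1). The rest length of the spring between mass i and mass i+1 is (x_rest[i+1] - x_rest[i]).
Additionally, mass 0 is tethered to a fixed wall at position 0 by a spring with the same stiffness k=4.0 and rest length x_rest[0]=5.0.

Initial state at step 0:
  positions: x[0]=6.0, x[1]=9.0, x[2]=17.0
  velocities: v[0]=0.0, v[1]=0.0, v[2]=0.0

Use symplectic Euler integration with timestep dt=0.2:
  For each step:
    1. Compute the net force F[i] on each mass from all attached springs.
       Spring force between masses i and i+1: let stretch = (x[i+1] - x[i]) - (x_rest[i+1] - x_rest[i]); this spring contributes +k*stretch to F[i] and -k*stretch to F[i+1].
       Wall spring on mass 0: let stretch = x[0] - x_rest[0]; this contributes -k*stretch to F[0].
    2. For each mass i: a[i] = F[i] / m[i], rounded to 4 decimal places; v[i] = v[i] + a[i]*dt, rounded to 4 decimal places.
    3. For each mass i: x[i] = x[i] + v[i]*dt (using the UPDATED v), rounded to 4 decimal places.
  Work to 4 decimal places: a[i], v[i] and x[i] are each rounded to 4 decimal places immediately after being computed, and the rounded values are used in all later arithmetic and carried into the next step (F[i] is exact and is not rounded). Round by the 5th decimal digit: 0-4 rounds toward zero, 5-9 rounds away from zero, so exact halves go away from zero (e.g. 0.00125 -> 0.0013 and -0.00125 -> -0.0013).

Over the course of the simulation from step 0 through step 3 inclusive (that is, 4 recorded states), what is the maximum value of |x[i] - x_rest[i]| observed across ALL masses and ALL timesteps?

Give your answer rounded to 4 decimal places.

Answer: 2.1212

Derivation:
Step 0: x=[6.0000 9.0000 17.0000] v=[0.0000 0.0000 0.0000]
Step 1: x=[5.5200 9.8000 16.7600] v=[-2.4000 4.0000 -1.2000]
Step 2: x=[4.8416 11.0288 16.3632] v=[-3.3920 6.1440 -1.9840]
Step 3: x=[4.3785 12.1212 15.9396] v=[-2.3155 5.4618 -2.1178]
Max displacement = 2.1212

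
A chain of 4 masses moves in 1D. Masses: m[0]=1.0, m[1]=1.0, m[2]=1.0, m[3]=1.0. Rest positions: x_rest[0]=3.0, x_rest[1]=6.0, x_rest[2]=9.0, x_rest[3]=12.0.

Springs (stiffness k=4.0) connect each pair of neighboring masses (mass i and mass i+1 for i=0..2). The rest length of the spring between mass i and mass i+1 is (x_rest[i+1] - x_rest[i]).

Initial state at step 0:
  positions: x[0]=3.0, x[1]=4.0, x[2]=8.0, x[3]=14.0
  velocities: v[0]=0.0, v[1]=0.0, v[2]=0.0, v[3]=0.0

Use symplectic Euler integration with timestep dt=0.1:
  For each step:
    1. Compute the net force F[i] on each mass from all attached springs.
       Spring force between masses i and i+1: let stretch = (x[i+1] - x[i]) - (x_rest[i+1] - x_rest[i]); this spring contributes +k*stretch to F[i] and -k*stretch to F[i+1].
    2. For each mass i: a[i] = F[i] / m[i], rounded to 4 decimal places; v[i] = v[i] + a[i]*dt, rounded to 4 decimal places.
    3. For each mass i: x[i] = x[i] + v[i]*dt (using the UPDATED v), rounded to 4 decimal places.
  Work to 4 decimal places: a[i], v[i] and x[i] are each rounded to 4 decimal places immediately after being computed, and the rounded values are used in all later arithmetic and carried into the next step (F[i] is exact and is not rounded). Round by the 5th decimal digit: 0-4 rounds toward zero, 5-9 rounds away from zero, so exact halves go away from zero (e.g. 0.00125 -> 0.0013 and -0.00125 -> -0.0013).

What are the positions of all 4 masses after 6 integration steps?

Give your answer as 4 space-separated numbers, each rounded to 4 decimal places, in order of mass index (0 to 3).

Answer: 1.8235 5.9145 9.2686 11.9934

Derivation:
Step 0: x=[3.0000 4.0000 8.0000 14.0000] v=[0.0000 0.0000 0.0000 0.0000]
Step 1: x=[2.9200 4.1200 8.0800 13.8800] v=[-0.8000 1.2000 0.8000 -1.2000]
Step 2: x=[2.7680 4.3504 8.2336 13.6480] v=[-1.5200 2.3040 1.5360 -2.3200]
Step 3: x=[2.5593 4.6728 8.4485 13.3194] v=[-2.0870 3.2243 2.1485 -3.2858]
Step 4: x=[2.3151 5.0617 8.7072 12.9160] v=[-2.4416 3.8892 2.5866 -4.0342]
Step 5: x=[2.0608 5.4866 8.9884 12.4642] v=[-2.5430 4.2488 2.8119 -4.5177]
Step 6: x=[1.8235 5.9145 9.2686 11.9934] v=[-2.3727 4.2792 2.8015 -4.7080]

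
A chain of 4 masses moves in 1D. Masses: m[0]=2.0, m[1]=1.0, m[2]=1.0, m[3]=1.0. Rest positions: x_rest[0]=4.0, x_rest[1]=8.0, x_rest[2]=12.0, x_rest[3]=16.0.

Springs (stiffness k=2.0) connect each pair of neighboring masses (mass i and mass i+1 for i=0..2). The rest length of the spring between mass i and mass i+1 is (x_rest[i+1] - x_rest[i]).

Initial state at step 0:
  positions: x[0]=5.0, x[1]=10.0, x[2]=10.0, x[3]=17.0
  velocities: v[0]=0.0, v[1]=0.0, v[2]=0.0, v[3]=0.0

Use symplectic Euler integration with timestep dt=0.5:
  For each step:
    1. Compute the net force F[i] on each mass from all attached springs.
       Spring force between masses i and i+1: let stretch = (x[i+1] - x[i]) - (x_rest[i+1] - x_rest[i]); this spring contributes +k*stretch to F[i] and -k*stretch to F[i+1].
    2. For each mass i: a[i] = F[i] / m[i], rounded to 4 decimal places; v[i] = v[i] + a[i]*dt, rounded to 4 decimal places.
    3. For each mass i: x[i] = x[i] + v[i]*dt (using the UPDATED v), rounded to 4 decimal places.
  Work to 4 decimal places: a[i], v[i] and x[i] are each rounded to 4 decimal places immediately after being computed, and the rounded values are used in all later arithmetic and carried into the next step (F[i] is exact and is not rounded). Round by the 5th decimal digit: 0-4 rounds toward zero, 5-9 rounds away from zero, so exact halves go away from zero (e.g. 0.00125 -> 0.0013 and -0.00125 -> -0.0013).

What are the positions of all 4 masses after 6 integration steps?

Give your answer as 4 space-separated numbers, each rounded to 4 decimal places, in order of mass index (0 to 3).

Answer: 4.5775 5.9986 15.1456 16.7013

Derivation:
Step 0: x=[5.0000 10.0000 10.0000 17.0000] v=[0.0000 0.0000 0.0000 0.0000]
Step 1: x=[5.2500 7.5000 13.5000 15.5000] v=[0.5000 -5.0000 7.0000 -3.0000]
Step 2: x=[5.0625 6.8750 15.0000 15.0000] v=[-0.3750 -1.2500 3.0000 -1.0000]
Step 3: x=[4.3281 9.4063 12.4375 16.5000] v=[-1.4688 5.0625 -5.1250 3.0000]
Step 4: x=[3.8633 10.9141 10.3907 17.9688] v=[-0.9297 3.0155 -4.0937 2.9375]
Step 5: x=[4.1612 8.6348 12.3946 17.6485] v=[0.5957 -4.5587 4.0078 -0.6406]
Step 6: x=[4.5775 5.9986 15.1456 16.7013] v=[0.8325 -5.2725 5.5019 -1.8945]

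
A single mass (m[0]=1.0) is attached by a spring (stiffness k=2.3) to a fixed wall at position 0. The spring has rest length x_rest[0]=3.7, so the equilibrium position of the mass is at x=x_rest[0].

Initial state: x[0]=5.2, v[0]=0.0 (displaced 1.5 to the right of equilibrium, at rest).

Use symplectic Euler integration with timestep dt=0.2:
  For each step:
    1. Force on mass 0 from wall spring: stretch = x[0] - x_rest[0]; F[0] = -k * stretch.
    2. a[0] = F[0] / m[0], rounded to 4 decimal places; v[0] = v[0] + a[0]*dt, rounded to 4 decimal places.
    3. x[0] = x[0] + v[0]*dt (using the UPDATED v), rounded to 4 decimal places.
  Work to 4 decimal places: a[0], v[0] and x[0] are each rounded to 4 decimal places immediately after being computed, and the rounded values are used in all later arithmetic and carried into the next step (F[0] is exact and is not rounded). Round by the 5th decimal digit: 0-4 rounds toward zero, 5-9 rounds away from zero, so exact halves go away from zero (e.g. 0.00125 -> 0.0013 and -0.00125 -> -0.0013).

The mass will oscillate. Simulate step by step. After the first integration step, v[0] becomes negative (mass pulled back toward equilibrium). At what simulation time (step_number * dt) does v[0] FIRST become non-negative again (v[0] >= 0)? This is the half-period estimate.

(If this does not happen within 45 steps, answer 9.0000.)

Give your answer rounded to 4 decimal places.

Answer: 2.2000

Derivation:
Step 0: x=[5.2000] v=[0.0000]
Step 1: x=[5.0620] v=[-0.6900]
Step 2: x=[4.7987] v=[-1.3165]
Step 3: x=[4.4343] v=[-1.8219]
Step 4: x=[4.0024] v=[-2.1597]
Step 5: x=[3.5426] v=[-2.2988]
Step 6: x=[3.0973] v=[-2.2264]
Step 7: x=[2.7075] v=[-1.9492]
Step 8: x=[2.4090] v=[-1.4926]
Step 9: x=[2.2293] v=[-0.8987]
Step 10: x=[2.1849] v=[-0.2222]
Step 11: x=[2.2798] v=[0.4747]
First v>=0 after going negative at step 11, time=2.2000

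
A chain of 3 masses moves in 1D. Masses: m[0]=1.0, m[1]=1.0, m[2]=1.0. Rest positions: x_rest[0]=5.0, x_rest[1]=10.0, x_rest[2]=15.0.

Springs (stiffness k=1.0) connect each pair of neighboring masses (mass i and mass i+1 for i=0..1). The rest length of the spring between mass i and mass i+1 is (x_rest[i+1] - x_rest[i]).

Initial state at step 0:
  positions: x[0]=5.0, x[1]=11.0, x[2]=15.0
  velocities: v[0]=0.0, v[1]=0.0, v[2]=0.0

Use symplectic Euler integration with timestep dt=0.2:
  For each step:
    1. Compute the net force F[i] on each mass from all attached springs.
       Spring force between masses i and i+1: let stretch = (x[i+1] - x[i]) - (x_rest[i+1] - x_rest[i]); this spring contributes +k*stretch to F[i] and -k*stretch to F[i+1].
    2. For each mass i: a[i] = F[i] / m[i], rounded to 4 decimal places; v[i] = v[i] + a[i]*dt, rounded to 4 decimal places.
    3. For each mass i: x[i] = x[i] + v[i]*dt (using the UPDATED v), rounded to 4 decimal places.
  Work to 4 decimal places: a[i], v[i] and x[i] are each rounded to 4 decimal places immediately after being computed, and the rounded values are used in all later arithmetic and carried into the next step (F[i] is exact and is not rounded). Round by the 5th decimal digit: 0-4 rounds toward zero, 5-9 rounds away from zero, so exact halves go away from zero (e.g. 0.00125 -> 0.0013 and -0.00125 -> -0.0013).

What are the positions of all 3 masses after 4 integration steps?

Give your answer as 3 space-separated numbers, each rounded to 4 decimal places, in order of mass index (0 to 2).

Step 0: x=[5.0000 11.0000 15.0000] v=[0.0000 0.0000 0.0000]
Step 1: x=[5.0400 10.9200 15.0400] v=[0.2000 -0.4000 0.2000]
Step 2: x=[5.1152 10.7696 15.1152] v=[0.3760 -0.7520 0.3760]
Step 3: x=[5.2166 10.5668 15.2166] v=[0.5069 -1.0138 0.5069]
Step 4: x=[5.3320 10.3360 15.3320] v=[0.5769 -1.1539 0.5769]

Answer: 5.3320 10.3360 15.3320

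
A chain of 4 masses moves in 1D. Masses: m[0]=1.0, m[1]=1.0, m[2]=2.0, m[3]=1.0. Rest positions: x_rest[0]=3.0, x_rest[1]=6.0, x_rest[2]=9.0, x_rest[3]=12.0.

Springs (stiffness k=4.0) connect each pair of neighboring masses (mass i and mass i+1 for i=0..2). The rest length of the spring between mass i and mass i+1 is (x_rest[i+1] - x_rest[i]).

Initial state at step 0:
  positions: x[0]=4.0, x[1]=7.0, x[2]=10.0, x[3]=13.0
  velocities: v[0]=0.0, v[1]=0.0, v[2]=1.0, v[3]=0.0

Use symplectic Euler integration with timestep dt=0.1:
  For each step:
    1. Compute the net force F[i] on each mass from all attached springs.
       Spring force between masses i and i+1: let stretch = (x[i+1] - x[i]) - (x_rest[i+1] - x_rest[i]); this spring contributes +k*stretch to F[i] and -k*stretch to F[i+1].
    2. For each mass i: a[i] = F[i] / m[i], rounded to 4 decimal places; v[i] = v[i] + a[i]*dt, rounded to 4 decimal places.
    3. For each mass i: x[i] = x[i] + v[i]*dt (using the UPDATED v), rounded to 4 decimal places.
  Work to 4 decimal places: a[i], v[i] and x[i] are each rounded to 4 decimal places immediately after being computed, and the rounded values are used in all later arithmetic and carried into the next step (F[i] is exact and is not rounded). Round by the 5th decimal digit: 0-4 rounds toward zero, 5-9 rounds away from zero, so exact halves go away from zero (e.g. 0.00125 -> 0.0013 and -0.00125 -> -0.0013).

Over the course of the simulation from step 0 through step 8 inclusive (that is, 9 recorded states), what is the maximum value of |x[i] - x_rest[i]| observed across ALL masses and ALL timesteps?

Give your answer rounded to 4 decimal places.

Answer: 1.5357

Derivation:
Step 0: x=[4.0000 7.0000 10.0000 13.0000] v=[0.0000 0.0000 1.0000 0.0000]
Step 1: x=[4.0000 7.0000 10.1000 13.0000] v=[0.0000 0.0000 1.0000 0.0000]
Step 2: x=[4.0000 7.0040 10.1960 13.0040] v=[0.0000 0.0400 0.9600 0.0400]
Step 3: x=[4.0002 7.0155 10.2843 13.0157] v=[0.0016 0.1152 0.8832 0.1168]
Step 4: x=[4.0010 7.0372 10.3619 13.0381] v=[0.0077 0.2166 0.7757 0.2242]
Step 5: x=[4.0032 7.0704 10.4265 13.0735] v=[0.0222 0.3320 0.6460 0.3537]
Step 6: x=[4.0081 7.1152 10.4769 13.1230] v=[0.0491 0.4476 0.5042 0.4949]
Step 7: x=[4.0173 7.1701 10.5130 13.1867] v=[0.0919 0.5494 0.3611 0.6365]
Step 8: x=[4.0326 7.2326 10.5357 13.2634] v=[0.1530 0.6254 0.2273 0.7670]
Max displacement = 1.5357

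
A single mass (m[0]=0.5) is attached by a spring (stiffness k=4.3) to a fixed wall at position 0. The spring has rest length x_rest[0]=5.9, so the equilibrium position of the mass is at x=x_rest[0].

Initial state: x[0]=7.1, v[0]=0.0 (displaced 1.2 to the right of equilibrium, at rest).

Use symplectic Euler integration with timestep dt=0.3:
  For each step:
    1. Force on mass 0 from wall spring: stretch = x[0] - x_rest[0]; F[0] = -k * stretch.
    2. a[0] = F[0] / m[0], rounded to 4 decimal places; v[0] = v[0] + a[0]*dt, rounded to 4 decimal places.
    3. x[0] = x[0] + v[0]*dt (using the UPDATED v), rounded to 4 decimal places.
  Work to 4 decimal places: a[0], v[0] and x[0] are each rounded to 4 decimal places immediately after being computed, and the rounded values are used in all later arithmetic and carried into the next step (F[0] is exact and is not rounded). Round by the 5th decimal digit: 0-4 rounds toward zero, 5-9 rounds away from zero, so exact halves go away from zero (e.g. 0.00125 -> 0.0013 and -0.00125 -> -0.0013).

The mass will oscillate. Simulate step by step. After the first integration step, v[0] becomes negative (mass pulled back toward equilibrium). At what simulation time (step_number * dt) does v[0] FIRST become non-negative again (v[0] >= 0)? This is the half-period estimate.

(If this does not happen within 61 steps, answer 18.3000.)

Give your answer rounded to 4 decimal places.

Answer: 1.2000

Derivation:
Step 0: x=[7.1000] v=[0.0000]
Step 1: x=[6.1712] v=[-3.0960]
Step 2: x=[5.0325] v=[-3.7957]
Step 3: x=[4.5652] v=[-1.5576]
Step 4: x=[5.1311] v=[1.8862]
First v>=0 after going negative at step 4, time=1.2000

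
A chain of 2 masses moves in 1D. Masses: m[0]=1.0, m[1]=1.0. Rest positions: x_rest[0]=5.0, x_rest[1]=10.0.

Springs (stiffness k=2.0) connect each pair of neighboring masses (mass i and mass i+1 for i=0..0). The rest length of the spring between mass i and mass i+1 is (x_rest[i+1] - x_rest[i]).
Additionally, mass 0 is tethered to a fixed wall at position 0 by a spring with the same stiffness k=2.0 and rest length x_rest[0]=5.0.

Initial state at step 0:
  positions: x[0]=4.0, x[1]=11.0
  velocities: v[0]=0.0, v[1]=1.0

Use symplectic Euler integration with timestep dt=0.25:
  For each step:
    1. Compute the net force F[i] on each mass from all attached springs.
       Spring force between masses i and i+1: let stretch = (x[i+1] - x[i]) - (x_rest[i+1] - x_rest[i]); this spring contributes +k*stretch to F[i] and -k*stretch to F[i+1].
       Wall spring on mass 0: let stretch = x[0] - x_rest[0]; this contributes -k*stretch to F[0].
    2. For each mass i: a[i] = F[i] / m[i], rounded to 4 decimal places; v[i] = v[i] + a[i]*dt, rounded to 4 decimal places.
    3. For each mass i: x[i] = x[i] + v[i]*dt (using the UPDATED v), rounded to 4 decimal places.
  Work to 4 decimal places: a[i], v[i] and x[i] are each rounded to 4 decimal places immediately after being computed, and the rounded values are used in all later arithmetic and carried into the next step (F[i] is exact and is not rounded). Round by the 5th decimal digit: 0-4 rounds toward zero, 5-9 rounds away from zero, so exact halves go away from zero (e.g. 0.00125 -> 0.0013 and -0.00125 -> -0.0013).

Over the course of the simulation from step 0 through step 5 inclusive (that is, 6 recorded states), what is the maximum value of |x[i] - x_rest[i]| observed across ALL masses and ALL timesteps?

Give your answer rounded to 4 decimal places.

Step 0: x=[4.0000 11.0000] v=[0.0000 1.0000]
Step 1: x=[4.3750 11.0000] v=[1.5000 0.0000]
Step 2: x=[5.0313 10.7969] v=[2.6250 -0.8125]
Step 3: x=[5.7794 10.4981] v=[2.9922 -1.1953]
Step 4: x=[6.3949 10.2344] v=[2.4619 -1.0547]
Step 5: x=[6.6910 10.1158] v=[1.1842 -0.4745]
Max displacement = 1.6910

Answer: 1.6910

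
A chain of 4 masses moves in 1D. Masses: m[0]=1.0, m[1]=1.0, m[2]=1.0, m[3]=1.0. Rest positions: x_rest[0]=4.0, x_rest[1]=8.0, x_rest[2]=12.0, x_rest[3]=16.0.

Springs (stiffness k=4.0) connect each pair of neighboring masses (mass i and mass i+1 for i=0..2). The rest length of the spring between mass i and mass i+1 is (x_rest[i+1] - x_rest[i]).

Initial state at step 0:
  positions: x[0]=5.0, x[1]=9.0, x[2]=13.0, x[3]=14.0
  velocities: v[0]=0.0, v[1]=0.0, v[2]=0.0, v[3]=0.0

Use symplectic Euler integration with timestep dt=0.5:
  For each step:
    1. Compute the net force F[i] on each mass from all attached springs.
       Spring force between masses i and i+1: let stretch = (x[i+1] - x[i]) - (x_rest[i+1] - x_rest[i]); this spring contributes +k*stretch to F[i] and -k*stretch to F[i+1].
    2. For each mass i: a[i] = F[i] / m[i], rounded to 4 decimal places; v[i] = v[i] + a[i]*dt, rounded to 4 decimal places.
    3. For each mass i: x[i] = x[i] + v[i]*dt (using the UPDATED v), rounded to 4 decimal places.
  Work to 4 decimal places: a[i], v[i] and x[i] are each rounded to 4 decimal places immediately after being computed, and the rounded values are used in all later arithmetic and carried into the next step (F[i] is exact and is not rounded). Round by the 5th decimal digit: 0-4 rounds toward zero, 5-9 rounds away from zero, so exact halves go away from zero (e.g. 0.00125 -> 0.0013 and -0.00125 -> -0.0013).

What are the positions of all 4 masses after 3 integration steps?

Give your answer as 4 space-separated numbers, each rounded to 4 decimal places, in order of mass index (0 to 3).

Answer: 2.0000 9.0000 13.0000 17.0000

Derivation:
Step 0: x=[5.0000 9.0000 13.0000 14.0000] v=[0.0000 0.0000 0.0000 0.0000]
Step 1: x=[5.0000 9.0000 10.0000 17.0000] v=[0.0000 0.0000 -6.0000 6.0000]
Step 2: x=[5.0000 6.0000 13.0000 17.0000] v=[0.0000 -6.0000 6.0000 0.0000]
Step 3: x=[2.0000 9.0000 13.0000 17.0000] v=[-6.0000 6.0000 0.0000 0.0000]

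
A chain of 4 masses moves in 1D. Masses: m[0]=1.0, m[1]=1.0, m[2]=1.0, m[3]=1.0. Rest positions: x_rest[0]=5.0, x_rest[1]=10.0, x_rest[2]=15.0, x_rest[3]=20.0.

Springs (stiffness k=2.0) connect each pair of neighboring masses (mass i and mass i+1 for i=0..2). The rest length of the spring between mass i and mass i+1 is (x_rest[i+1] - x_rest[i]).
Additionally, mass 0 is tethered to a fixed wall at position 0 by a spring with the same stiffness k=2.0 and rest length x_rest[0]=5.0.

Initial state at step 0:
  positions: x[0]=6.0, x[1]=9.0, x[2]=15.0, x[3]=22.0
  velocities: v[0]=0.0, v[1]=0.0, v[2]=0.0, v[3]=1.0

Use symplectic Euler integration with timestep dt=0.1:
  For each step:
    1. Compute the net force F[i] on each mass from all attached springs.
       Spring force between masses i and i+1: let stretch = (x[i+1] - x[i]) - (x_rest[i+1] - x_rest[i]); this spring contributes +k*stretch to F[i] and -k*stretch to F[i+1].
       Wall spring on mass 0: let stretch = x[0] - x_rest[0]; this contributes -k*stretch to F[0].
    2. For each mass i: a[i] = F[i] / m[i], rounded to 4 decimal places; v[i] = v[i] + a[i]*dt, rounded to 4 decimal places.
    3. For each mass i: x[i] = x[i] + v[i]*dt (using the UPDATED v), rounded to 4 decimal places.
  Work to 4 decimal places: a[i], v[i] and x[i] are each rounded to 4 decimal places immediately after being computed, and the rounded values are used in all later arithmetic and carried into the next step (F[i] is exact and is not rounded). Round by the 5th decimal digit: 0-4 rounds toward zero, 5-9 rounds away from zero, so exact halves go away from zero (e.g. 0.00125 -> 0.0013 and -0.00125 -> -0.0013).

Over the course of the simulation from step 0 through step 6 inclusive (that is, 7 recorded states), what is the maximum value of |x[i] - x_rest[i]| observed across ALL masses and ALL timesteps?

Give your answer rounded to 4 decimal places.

Answer: 2.0792

Derivation:
Step 0: x=[6.0000 9.0000 15.0000 22.0000] v=[0.0000 0.0000 0.0000 1.0000]
Step 1: x=[5.9400 9.0600 15.0200 22.0600] v=[-0.6000 0.6000 0.2000 0.6000]
Step 2: x=[5.8236 9.1768 15.0616 22.0792] v=[-1.1640 1.1680 0.4160 0.1920]
Step 3: x=[5.6578 9.3442 15.1259 22.0581] v=[-1.6581 1.6743 0.6426 -0.2115]
Step 4: x=[5.4526 9.5535 15.2132 21.9983] v=[-2.0524 2.0934 0.8727 -0.5979]
Step 5: x=[5.2203 9.7940 15.3230 21.9028] v=[-2.3227 2.4052 1.0978 -0.9549]
Step 6: x=[4.9751 10.0536 15.4538 21.7757] v=[-2.4520 2.5963 1.3080 -1.2709]
Max displacement = 2.0792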